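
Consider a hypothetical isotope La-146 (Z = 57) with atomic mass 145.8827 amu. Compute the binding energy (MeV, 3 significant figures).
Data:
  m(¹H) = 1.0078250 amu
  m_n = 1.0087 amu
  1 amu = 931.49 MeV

Mass of separated nucleons = 57(1.0078250) + 89(1.0087) = 57.4460250 + 89.7743 = 147.2203250 amu
Mass defect Δm = 147.2203250 − 145.8827 = 1.3376250 amu
Binding energy = Δm·c² = 1.3376250 × 931.49 MeV/amu = 1245.98 MeV

1250 MeV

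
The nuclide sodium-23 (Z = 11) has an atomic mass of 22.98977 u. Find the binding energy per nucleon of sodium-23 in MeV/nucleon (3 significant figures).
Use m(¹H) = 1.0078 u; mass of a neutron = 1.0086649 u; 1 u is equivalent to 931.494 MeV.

Z = 11, so N = A − Z = 23 − 11 = 12.
Total constituent mass: 11 × 1.0078 + 12 × 1.0086649 = 23.1897788 u
Mass defect Δm = 23.1897788 − 22.98977 = 0.2000088 u
Binding energy = Δm·c² = 0.2000088 × 931.494 MeV/u = 186.307 MeV
Per nucleon: 186.307 / 23 = 8.100 MeV

8.10 MeV/nucleon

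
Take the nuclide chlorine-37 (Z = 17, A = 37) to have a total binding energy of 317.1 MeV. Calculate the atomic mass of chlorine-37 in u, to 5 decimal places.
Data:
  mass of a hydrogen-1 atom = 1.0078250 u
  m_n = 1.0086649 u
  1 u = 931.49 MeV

36.96590 u

Mass defect = 317.1 MeV / (931.49 MeV/u) = 0.3404223 u
Constituent mass = 17(1.0078250) + 20(1.0086649) = 37.3063230 u
Atomic mass = 37.3063230 − 0.3404223 = 36.9659007 u ≈ 36.96590 u (to 5 decimal places)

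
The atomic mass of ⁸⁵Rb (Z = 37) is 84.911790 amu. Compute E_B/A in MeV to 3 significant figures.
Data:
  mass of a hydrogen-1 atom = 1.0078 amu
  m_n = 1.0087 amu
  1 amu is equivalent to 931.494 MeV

8.71 MeV/nucleon

Total constituent mass: 37 × 1.0078 + 48 × 1.0087 = 85.7062 amu
Mass defect Δm = 85.7062 − 84.911790 = 0.794410 amu
Binding energy = Δm·c² = 0.794410 × 931.494 MeV/amu = 739.988 MeV
BE/A = 739.988 MeV / 85 = 8.706 MeV/nucleon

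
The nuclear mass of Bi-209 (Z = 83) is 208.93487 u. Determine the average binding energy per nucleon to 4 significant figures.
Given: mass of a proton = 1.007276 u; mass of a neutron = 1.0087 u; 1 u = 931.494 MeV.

7.868 MeV/nucleon

With 83 protons and 126 neutrons (A = 209):
Mass of separated nucleons = 83(1.007276) + 126(1.0087) = 83.603908 + 127.0962 = 210.700108 u
The mass defect is 210.700108 − 208.93487 = 1.765238 u.
E_B = 1.765238 × 931.494 = 1644.31 MeV
BE/A = 1644.31 MeV / 209 = 7.868 MeV/nucleon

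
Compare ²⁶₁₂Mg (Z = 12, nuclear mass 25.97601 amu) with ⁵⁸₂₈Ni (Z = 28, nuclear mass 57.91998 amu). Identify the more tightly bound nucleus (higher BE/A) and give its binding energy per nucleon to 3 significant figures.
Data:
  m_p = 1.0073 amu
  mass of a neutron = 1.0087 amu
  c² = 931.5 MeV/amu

²⁶₁₂Mg: Σm = 12(1.0073) + 14(1.0087) = 26.2094 amu; Δm = 0.23339 amu; E_B = 217.40 MeV; E_B/A = 8.362 MeV
⁵⁸₂₈Ni: Σm = 28(1.0073) + 30(1.0087) = 58.4654 amu; Δm = 0.54542 amu; E_B = 508.06 MeV; E_B/A = 8.760 MeV
⁵⁸₂₈Ni has the higher binding energy per nucleon, so it is the more tightly bound nucleus.

⁵⁸₂₈Ni; 8.76 MeV/nucleon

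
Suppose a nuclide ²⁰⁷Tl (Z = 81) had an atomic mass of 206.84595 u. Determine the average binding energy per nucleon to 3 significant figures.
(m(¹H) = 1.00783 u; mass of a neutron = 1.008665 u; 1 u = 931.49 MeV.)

8.46 MeV/nucleon

Total constituent mass: 81 × 1.00783 + 126 × 1.008665 = 208.726020 u
The mass defect is 208.726020 − 206.84595 = 1.880070 u.
Binding energy = Δm·c² = 1.880070 × 931.49 MeV/u = 1751.27 MeV
Dividing by A = 207 gives 8.460 MeV per nucleon.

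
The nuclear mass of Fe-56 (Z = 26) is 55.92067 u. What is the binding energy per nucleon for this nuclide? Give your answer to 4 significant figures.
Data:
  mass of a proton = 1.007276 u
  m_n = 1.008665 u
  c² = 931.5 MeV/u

8.790 MeV/nucleon

With 26 protons and 30 neutrons (A = 56):
Σm = 26·m_p + 30·m_n = 26.189176 + 30.259950 = 56.449126 u
The mass defect is 56.449126 − 55.92067 = 0.528456 u.
Binding energy = Δm·c² = 0.528456 × 931.5 MeV/u = 492.257 MeV
Dividing by A = 56 gives 8.790 MeV per nucleon.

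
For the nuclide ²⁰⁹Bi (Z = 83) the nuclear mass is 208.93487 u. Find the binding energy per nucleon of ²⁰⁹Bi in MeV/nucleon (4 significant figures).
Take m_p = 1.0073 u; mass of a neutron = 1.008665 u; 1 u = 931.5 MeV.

Σm = 83·m_p + 126·m_n = 83.6059 + 127.091790 = 210.697690 u
Δm = 210.697690 − 208.93487 = 1.762820 u
E_B = 1.762820 × 931.5 = 1642.07 MeV
Per nucleon: 1642.07 / 209 = 7.857 MeV

7.857 MeV/nucleon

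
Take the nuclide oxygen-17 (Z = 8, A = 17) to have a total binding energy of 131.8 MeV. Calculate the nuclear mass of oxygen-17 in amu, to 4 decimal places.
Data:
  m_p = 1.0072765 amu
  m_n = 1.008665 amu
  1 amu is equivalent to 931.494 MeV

16.9947 amu

Mass defect = 131.8 MeV / (931.494 MeV/amu) = 0.141493 amu
Constituent mass = 8(1.0072765) + 9(1.008665) = 17.1361970 amu
Nuclear mass = 17.1361970 − 0.141493 = 16.9947040 amu ≈ 16.9947 amu (to 4 decimal places)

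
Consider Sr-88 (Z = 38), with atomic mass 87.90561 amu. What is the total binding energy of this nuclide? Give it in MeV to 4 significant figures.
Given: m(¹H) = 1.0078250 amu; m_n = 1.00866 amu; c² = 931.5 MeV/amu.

768.2 MeV

With 38 protons and 50 neutrons (A = 88):
Σm = 38·m(¹H) + 50·m_n = 38.2973500 + 50.43300 = 88.7303500 amu
Δm = 88.7303500 − 87.90561 = 0.8247400 amu
Binding energy = Δm·c² = 0.8247400 × 931.5 MeV/amu = 768.245 MeV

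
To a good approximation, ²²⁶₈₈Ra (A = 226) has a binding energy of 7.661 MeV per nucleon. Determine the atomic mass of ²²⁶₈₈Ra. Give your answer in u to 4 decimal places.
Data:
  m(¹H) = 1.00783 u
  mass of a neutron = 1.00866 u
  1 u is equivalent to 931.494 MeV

226.0254 u

Total binding energy = 226 × 7.661 = 1731.386 MeV
Mass defect = 1731.386 MeV / (931.494 MeV/u) = 1.858719 u
Constituent mass = 88(1.00783) + 138(1.00866) = 227.88412 u
Atomic mass = 227.88412 − 1.858719 = 226.025401 u ≈ 226.0254 u (to 4 decimal places)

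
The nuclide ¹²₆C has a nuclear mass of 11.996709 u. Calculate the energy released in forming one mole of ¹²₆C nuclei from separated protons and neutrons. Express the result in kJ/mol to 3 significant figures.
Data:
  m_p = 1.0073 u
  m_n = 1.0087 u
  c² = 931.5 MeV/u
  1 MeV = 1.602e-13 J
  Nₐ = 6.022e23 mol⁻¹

8.92e+09 kJ/mol

Σm = 6·m_p + 6·m_n = 6.0438 + 6.0522 = 12.0960 u
Δm = 12.0960 − 11.996709 = 0.099291 u
Binding energy = Δm·c² = 0.099291 × 931.5 MeV/u = 92.4896 MeV
Per nucleus in joules: 92.4896 MeV × 1.602e-13 J/MeV = 1.4817e-11 J
Per mole: 1.4817e-11 J × 6.022e23 mol⁻¹ = 8.9228e+12 J/mol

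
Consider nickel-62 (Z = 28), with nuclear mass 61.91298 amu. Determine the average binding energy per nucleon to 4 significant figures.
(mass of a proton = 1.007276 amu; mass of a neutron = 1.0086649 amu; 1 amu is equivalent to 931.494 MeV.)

Mass of separated nucleons = 28(1.007276) + 34(1.0086649) = 28.203728 + 34.2946066 = 62.4983346 amu
Mass defect Δm = 62.4983346 − 61.91298 = 0.5853546 amu
E_B = 0.5853546 × 931.494 = 545.254 MeV
BE/A = 545.254 MeV / 62 = 8.794 MeV/nucleon

8.794 MeV/nucleon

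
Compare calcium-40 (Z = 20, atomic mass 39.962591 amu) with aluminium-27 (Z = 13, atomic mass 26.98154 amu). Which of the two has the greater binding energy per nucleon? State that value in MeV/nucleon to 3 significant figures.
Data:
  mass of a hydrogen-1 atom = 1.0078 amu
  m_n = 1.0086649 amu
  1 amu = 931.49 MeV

calcium-40: Σm = 20(1.0078) + 20(1.0086649) = 40.3292980 amu; Δm = 0.3667070 amu; E_B = 341.58 MeV; E_B/A = 8.540 MeV
aluminium-27: Σm = 13(1.0078) + 14(1.0086649) = 27.2227086 amu; Δm = 0.2411686 amu; E_B = 224.65 MeV; E_B/A = 8.320 MeV
calcium-40 has the higher binding energy per nucleon, so it is the more tightly bound nucleus.

calcium-40; 8.54 MeV/nucleon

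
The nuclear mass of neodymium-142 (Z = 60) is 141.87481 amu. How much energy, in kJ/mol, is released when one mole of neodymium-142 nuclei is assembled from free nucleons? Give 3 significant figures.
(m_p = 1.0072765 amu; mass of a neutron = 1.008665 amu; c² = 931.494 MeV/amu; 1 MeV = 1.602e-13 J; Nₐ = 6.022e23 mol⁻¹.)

Mass of separated nucleons = 60(1.0072765) + 82(1.008665) = 60.4365900 + 82.710530 = 143.1471200 amu
The mass defect is 143.1471200 − 141.87481 = 1.2723100 amu.
E_B = 1.2723100 × 931.494 = 1185.15 MeV
Per nucleus in joules: 1185.15 MeV × 1.602e-13 J/MeV = 1.8986e-10 J
Per mole: 1.8986e-10 J × 6.022e23 mol⁻¹ = 1.1433e+14 J/mol

1.14e+11 kJ/mol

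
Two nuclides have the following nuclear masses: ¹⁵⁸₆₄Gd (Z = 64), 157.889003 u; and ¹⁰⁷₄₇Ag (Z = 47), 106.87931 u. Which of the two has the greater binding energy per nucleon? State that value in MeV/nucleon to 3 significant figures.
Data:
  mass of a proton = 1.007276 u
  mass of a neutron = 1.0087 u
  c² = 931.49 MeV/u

¹⁰⁷₄₇Ag; 8.57 MeV/nucleon

¹⁵⁸₆₄Gd: Σm = 64(1.007276) + 94(1.0087) = 159.283464 u; Δm = 1.394461 u; E_B = 1298.9 MeV; E_B/A = 8.221 MeV
¹⁰⁷₄₇Ag: Σm = 47(1.007276) + 60(1.0087) = 107.863972 u; Δm = 0.984662 u; E_B = 917.20 MeV; E_B/A = 8.572 MeV
¹⁰⁷₄₇Ag has the higher binding energy per nucleon, so it is the more tightly bound nucleus.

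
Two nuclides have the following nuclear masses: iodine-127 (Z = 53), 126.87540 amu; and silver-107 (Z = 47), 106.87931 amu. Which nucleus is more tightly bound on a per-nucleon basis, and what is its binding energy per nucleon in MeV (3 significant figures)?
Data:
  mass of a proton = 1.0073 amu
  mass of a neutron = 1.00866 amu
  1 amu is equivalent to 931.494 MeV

iodine-127: Σm = 53(1.0073) + 74(1.00866) = 128.02774 amu; Δm = 1.15234 amu; E_B = 1073.4 MeV; E_B/A = 8.452 MeV
silver-107: Σm = 47(1.0073) + 60(1.00866) = 107.86270 amu; Δm = 0.98339 amu; E_B = 916.02 MeV; E_B/A = 8.561 MeV
silver-107 has the higher binding energy per nucleon, so it is the more tightly bound nucleus.

silver-107; 8.56 MeV/nucleon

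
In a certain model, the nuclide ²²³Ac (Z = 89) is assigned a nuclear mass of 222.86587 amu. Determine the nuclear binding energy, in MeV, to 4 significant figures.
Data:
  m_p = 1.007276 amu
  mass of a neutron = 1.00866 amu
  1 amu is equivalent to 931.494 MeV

The nucleus contains 89 protons and 223 − 89 = 134 neutrons.
Σm = 89·m_p + 134·m_n = 89.647564 + 135.16044 = 224.808004 amu
Mass defect Δm = 224.808004 − 222.86587 = 1.942134 amu
Binding energy = Δm·c² = 1.942134 × 931.494 MeV/amu = 1809.09 MeV

1809 MeV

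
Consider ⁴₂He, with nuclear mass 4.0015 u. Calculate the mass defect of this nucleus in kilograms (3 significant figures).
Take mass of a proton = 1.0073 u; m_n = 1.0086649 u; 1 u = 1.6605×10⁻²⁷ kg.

5.05e-29 kg

Z = 2, so N = A − Z = 4 − 2 = 2.
Σm = 2·m_p + 2·m_n = 2.0146 + 2.0173298 = 4.0319298 u
Mass defect Δm = 4.0319298 − 4.0015 = 0.0304298 u
In SI units: 0.0304298 u × 1.6605×10⁻²⁷ kg/u = 5.0529e-29 kg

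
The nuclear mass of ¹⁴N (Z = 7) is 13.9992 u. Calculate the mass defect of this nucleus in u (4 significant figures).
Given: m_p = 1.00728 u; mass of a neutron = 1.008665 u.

Mass of separated nucleons = 7(1.00728) + 7(1.008665) = 7.05096 + 7.060655 = 14.111615 u
The mass defect is 14.111615 − 13.9992 = 0.112415 u.

0.1124 u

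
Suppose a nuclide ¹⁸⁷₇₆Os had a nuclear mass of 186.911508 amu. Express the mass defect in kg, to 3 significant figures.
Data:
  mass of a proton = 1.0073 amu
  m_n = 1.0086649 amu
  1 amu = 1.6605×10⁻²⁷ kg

The nucleus contains 76 protons and 187 − 76 = 111 neutrons.
Mass of separated nucleons = 76(1.0073) + 111(1.0086649) = 76.5548 + 111.9618039 = 188.5166039 amu
Mass defect Δm = 188.5166039 − 186.911508 = 1.6050959 amu
In SI units: 1.6050959 amu × 1.6605×10⁻²⁷ kg/amu = 2.6653e-27 kg

2.67e-27 kg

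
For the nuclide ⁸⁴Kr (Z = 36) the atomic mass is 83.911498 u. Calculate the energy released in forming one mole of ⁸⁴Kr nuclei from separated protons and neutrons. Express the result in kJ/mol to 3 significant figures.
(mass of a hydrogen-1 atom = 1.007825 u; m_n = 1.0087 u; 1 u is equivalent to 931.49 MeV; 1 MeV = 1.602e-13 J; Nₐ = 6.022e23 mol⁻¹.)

With 36 protons and 48 neutrons (A = 84):
Mass of separated nucleons = 36(1.007825) + 48(1.0087) = 36.281700 + 48.4176 = 84.699300 u
The mass defect is 84.699300 − 83.911498 = 0.787802 u.
Converting to energy: 0.787802 u × 931.49 MeV/u = 733.830 MeV
Per nucleus in joules: 733.830 MeV × 1.602e-13 J/MeV = 1.1756e-10 J
Per mole: 1.1756e-10 J × 6.022e23 mol⁻¹ = 7.0795e+13 J/mol

7.08e+10 kJ/mol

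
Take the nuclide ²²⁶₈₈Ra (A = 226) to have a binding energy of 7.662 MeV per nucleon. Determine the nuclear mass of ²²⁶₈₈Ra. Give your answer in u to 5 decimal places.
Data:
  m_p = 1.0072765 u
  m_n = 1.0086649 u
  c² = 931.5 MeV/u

225.97714 u

Total binding energy = 226 × 7.662 = 1731.612 MeV
Mass defect = 1731.612 MeV / (931.5 MeV/u) = 1.8589501 u
Constituent mass = 88(1.0072765) + 138(1.0086649) = 227.8360882 u
Nuclear mass = 227.8360882 − 1.8589501 = 225.9771381 u ≈ 225.97714 u (to 5 decimal places)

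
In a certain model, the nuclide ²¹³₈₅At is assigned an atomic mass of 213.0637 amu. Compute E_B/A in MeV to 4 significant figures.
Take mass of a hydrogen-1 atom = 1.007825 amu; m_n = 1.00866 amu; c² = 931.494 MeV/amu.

Z = 85, so N = A − Z = 213 − 85 = 128.
Total constituent mass: 85 × 1.007825 + 128 × 1.00866 = 214.773605 amu
The mass defect is 214.773605 − 213.0637 = 1.709905 amu.
Converting to energy: 1.709905 amu × 931.494 MeV/amu = 1592.77 MeV
BE/A = 1592.77 MeV / 213 = 7.478 MeV/nucleon

7.478 MeV/nucleon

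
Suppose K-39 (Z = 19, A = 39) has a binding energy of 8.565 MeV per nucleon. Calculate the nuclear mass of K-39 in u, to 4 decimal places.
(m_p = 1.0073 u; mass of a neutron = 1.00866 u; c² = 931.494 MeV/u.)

38.9533 u

Total binding energy = 39 × 8.565 = 334.035 MeV
Mass defect = 334.035 MeV / (931.494 MeV/u) = 0.358601 u
Constituent mass = 19(1.0073) + 20(1.00866) = 39.31190 u
Nuclear mass = 39.31190 − 0.358601 = 38.953299 u ≈ 38.9533 u (to 4 decimal places)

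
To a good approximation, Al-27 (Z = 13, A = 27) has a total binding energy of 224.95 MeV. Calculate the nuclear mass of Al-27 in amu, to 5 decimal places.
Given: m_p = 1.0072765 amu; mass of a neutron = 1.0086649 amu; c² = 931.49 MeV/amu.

Mass defect = 224.95 MeV / (931.49 MeV/amu) = 0.2414948 amu
Constituent mass = 13(1.0072765) + 14(1.0086649) = 27.2159031 amu
Nuclear mass = 27.2159031 − 0.2414948 = 26.9744083 amu ≈ 26.97441 amu (to 5 decimal places)

26.97441 amu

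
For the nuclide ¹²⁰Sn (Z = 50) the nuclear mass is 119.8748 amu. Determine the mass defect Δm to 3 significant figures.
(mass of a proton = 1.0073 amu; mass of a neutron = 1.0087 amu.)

The nucleus contains 50 protons and 120 − 50 = 70 neutrons.
Σm = 50·m_p + 70·m_n = 50.3650 + 70.6090 = 120.9740 amu
Δm = 120.9740 − 119.8748 = 1.0992 amu

1.10 amu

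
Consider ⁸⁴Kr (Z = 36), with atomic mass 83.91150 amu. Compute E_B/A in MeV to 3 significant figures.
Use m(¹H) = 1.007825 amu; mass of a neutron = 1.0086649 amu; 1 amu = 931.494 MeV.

8.72 MeV/nucleon

Σm = 36·m(¹H) + 48·m_n = 36.281700 + 48.4159152 = 84.6976152 amu
The mass defect is 84.6976152 − 83.91150 = 0.7861152 amu.
E_B = 0.7861152 × 931.494 = 732.262 MeV
BE/A = 732.262 MeV / 84 = 8.717 MeV/nucleon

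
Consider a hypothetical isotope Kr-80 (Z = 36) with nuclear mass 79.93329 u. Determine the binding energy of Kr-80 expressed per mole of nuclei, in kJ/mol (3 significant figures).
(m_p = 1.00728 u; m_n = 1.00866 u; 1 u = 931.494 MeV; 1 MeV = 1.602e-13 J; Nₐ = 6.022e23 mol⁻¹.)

The nucleus contains 36 protons and 80 − 36 = 44 neutrons.
Σm = 36·m_p + 44·m_n = 36.26208 + 44.38104 = 80.64312 u
The mass defect is 80.64312 − 79.93329 = 0.70983 u.
E_B = 0.70983 × 931.494 = 661.202 MeV
Per nucleus in joules: 661.202 MeV × 1.602e-13 J/MeV = 1.0592e-10 J
Per mole: 1.0592e-10 J × 6.022e23 mol⁻¹ = 6.3785e+13 J/mol

6.38e+10 kJ/mol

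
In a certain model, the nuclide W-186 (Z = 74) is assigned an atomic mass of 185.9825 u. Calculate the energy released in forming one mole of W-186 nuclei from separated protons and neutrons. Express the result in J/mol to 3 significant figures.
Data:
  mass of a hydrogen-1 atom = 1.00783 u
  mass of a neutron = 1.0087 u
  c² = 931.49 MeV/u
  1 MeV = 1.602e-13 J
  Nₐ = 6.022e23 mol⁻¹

1.41e+14 J/mol

Σm = 74·m(¹H) + 112·m_n = 74.57942 + 112.9744 = 187.55382 u
Mass defect Δm = 187.55382 − 185.9825 = 1.57132 u
Converting to energy: 1.57132 u × 931.49 MeV/u = 1463.67 MeV
Per nucleus in joules: 1463.67 MeV × 1.602e-13 J/MeV = 2.3448e-10 J
Per mole: 2.3448e-10 J × 6.022e23 mol⁻¹ = 1.4120e+14 J/mol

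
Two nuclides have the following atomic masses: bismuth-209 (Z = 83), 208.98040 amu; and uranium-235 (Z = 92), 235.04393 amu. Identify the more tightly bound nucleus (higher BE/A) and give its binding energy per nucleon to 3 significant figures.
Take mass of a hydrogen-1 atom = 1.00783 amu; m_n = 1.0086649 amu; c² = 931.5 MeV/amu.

bismuth-209: Σm = 83(1.00783) + 126(1.0086649) = 210.7416674 amu; Δm = 1.7612674 amu; E_B = 1640.6 MeV; E_B/A = 7.850 MeV
uranium-235: Σm = 92(1.00783) + 143(1.0086649) = 236.9594407 amu; Δm = 1.9155107 amu; E_B = 1784.3 MeV; E_B/A = 7.593 MeV
bismuth-209 has the higher binding energy per nucleon, so it is the more tightly bound nucleus.

bismuth-209; 7.85 MeV/nucleon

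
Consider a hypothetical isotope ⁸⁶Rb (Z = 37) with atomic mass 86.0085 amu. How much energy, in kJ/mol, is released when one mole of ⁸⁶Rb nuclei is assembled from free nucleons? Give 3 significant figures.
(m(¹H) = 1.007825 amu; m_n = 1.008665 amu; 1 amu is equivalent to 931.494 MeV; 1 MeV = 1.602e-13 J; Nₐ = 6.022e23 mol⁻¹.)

With 37 protons and 49 neutrons (A = 86):
Σm = 37·m(¹H) + 49·m_n = 37.289525 + 49.424585 = 86.714110 amu
Mass defect Δm = 86.714110 − 86.0085 = 0.705610 amu
Binding energy = Δm·c² = 0.705610 × 931.494 MeV/amu = 657.271 MeV
Per nucleus in joules: 657.271 MeV × 1.602e-13 J/MeV = 1.0529e-10 J
Per mole: 1.0529e-10 J × 6.022e23 mol⁻¹ = 6.3406e+13 J/mol

6.34e+10 kJ/mol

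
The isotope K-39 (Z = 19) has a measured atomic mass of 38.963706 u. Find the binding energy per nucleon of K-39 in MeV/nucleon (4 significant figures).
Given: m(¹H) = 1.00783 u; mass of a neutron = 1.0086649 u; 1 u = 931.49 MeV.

Z = 19, so N = A − Z = 39 − 19 = 20.
Mass of separated nucleons = 19(1.00783) + 20(1.0086649) = 19.14877 + 20.1732980 = 39.3220680 u
Mass defect Δm = 39.3220680 − 38.963706 = 0.3583620 u
Converting to energy: 0.3583620 u × 931.49 MeV/u = 333.811 MeV
Per nucleon: 333.811 / 39 = 8.559 MeV

8.559 MeV/nucleon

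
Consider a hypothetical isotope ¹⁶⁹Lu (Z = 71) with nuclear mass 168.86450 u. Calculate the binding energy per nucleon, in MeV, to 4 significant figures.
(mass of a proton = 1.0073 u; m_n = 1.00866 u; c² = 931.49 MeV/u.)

Z = 71, so N = A − Z = 169 − 71 = 98.
Mass of separated nucleons = 71(1.0073) + 98(1.00866) = 71.5183 + 98.84868 = 170.36698 u
Mass defect Δm = 170.36698 − 168.86450 = 1.50248 u
Converting to energy: 1.50248 u × 931.49 MeV/u = 1399.55 MeV
Per nucleon: 1399.55 / 169 = 8.281 MeV

8.281 MeV/nucleon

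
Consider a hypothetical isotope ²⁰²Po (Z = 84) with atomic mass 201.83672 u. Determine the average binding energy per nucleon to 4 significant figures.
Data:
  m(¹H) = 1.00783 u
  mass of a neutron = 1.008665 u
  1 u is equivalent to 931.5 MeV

Z = 84, so N = A − Z = 202 − 84 = 118.
Mass of separated nucleons = 84(1.00783) + 118(1.008665) = 84.65772 + 119.022470 = 203.680190 u
The mass defect is 203.680190 − 201.83672 = 1.843470 u.
E_B = 1.843470 × 931.5 = 1717.19 MeV
Per nucleon: 1717.19 / 202 = 8.501 MeV

8.501 MeV/nucleon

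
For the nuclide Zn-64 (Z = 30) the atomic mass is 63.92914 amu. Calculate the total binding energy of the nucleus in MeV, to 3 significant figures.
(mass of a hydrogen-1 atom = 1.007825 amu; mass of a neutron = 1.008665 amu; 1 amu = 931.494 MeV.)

The nucleus contains 30 protons and 64 − 30 = 34 neutrons.
Σm = 30·m(¹H) + 34·m_n = 30.234750 + 34.294610 = 64.529360 amu
The mass defect is 64.529360 − 63.92914 = 0.600220 amu.
Converting to energy: 0.600220 amu × 931.494 MeV/amu = 559.101 MeV

559 MeV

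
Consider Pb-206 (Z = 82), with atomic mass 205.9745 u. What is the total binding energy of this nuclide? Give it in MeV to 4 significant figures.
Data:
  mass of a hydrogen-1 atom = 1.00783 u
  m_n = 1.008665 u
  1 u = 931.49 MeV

Σm = 82·m(¹H) + 124·m_n = 82.64206 + 125.074460 = 207.716520 u
The mass defect is 207.716520 − 205.9745 = 1.742020 u.
Binding energy = Δm·c² = 1.742020 × 931.49 MeV/u = 1622.67 MeV

1623 MeV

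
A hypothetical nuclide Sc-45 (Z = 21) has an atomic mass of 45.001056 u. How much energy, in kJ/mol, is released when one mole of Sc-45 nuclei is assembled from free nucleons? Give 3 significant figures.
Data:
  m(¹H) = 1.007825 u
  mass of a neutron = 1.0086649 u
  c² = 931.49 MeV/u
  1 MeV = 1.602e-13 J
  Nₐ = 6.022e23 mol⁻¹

Z = 21, so N = A − Z = 45 − 21 = 24.
Mass of separated nucleons = 21(1.007825) + 24(1.0086649) = 21.164325 + 24.2079576 = 45.3722826 u
The mass defect is 45.3722826 − 45.001056 = 0.3712266 u.
Converting to energy: 0.3712266 u × 931.49 MeV/u = 345.794 MeV
Per nucleus in joules: 345.794 MeV × 1.602e-13 J/MeV = 5.5396e-11 J
Per mole: 5.5396e-11 J × 6.022e23 mol⁻¹ = 3.3359e+13 J/mol

3.34e+10 kJ/mol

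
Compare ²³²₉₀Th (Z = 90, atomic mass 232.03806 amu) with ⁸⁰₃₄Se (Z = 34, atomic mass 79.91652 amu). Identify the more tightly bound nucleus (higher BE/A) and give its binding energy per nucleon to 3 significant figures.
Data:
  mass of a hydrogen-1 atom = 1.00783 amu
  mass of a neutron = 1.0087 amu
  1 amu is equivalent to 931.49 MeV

²³²₉₀Th: Σm = 90(1.00783) + 142(1.0087) = 233.94010 amu; Δm = 1.90204 amu; E_B = 1771.7 MeV; E_B/A = 7.637 MeV
⁸⁰₃₄Se: Σm = 34(1.00783) + 46(1.0087) = 80.66642 amu; Δm = 0.74990 amu; E_B = 698.52 MeV; E_B/A = 8.732 MeV
⁸⁰₃₄Se has the higher binding energy per nucleon, so it is the more tightly bound nucleus.

⁸⁰₃₄Se; 8.73 MeV/nucleon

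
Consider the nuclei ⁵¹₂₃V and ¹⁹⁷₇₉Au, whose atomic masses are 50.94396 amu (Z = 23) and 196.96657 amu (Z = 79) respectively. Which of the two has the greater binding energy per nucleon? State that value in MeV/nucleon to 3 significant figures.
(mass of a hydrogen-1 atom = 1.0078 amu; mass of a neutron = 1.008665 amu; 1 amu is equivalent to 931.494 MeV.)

⁵¹₂₃V: Σm = 23(1.0078) + 28(1.008665) = 51.422020 amu; Δm = 0.478060 amu; E_B = 445.31 MeV; E_B/A = 8.732 MeV
¹⁹⁷₇₉Au: Σm = 79(1.0078) + 118(1.008665) = 198.638670 amu; Δm = 1.672100 amu; E_B = 1557.55 MeV; E_B/A = 7.906 MeV
⁵¹₂₃V has the higher binding energy per nucleon, so it is the more tightly bound nucleus.

⁵¹₂₃V; 8.73 MeV/nucleon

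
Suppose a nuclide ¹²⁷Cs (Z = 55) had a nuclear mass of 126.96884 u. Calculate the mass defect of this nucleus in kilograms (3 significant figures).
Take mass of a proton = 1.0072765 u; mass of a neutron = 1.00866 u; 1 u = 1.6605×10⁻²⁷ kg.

Σm = 55·m_p + 72·m_n = 55.4002075 + 72.62352 = 128.0237275 u
The mass defect is 128.0237275 − 126.96884 = 1.0548875 u.
In SI units: 1.0548875 u × 1.6605×10⁻²⁷ kg/u = 1.7516e-27 kg

1.75e-27 kg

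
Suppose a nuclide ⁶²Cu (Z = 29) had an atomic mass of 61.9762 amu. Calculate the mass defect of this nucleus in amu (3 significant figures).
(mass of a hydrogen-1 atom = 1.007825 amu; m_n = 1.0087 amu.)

0.538 amu

The nucleus contains 29 protons and 62 − 29 = 33 neutrons.
Σm = 29·m(¹H) + 33·m_n = 29.226925 + 33.2871 = 62.514025 amu
The mass defect is 62.514025 − 61.9762 = 0.537825 amu.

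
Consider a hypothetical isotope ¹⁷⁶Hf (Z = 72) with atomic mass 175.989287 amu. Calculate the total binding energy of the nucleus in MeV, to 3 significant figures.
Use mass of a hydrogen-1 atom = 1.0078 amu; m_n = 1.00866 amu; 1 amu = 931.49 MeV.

Z = 72, so N = A − Z = 176 − 72 = 104.
Total constituent mass: 72 × 1.0078 + 104 × 1.00866 = 177.46224 amu
Mass defect Δm = 177.46224 − 175.989287 = 1.472953 amu
Converting to energy: 1.472953 amu × 931.49 MeV/amu = 1372.04 MeV

1370 MeV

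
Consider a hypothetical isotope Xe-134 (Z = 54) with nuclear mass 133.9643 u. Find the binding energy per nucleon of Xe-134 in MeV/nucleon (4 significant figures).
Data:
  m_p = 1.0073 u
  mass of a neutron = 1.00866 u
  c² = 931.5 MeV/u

7.804 MeV/nucleon

With 54 protons and 80 neutrons (A = 134):
Σm = 54·m_p + 80·m_n = 54.3942 + 80.69280 = 135.08700 u
The mass defect is 135.08700 − 133.9643 = 1.12270 u.
Binding energy = Δm·c² = 1.12270 × 931.5 MeV/u = 1045.80 MeV
Dividing by A = 134 gives 7.804 MeV per nucleon.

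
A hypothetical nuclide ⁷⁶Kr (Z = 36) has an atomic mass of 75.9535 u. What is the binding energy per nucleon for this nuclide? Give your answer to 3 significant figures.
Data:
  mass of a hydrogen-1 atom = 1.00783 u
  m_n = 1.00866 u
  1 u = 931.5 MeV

8.27 MeV/nucleon

Σm = 36·m(¹H) + 40·m_n = 36.28188 + 40.34640 = 76.62828 u
The mass defect is 76.62828 − 75.9535 = 0.67478 u.
Binding energy = Δm·c² = 0.67478 × 931.5 MeV/u = 628.5576 MeV
BE/A = 628.5576 MeV / 76 = 8.270 MeV/nucleon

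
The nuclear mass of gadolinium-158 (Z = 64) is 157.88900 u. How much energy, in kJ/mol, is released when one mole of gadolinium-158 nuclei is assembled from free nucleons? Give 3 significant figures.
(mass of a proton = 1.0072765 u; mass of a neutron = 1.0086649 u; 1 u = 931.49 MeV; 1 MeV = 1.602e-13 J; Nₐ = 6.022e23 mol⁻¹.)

The nucleus contains 64 protons and 158 − 64 = 94 neutrons.
Mass of separated nucleons = 64(1.0072765) + 94(1.0086649) = 64.4656960 + 94.8145006 = 159.2801966 u
Δm = 159.2801966 − 157.88900 = 1.3911966 u
E_B = 1.3911966 × 931.49 = 1295.89 MeV
Per nucleus in joules: 1295.89 MeV × 1.602e-13 J/MeV = 2.0760e-10 J
Per mole: 2.0760e-10 J × 6.022e23 mol⁻¹ = 1.2502e+14 J/mol

1.25e+11 kJ/mol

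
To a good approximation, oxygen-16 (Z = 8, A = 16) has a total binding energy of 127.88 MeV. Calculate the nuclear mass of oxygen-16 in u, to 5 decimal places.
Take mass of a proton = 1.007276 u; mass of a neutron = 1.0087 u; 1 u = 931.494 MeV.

Mass defect = 127.88 MeV / (931.494 MeV/u) = 0.1372848 u
Constituent mass = 8(1.007276) + 8(1.0087) = 16.127808 u
Nuclear mass = 16.127808 − 0.1372848 = 15.9905232 u ≈ 15.99052 u (to 5 decimal places)

15.99052 u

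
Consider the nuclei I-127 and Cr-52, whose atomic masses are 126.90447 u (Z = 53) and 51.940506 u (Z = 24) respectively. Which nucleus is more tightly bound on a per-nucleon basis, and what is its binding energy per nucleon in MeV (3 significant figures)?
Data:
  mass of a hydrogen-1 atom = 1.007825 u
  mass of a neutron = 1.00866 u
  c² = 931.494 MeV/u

Cr-52; 8.77 MeV/nucleon

I-127: Σm = 53(1.007825) + 74(1.00866) = 128.055565 u; Δm = 1.151095 u; E_B = 1072.2 MeV; E_B/A = 8.443 MeV
Cr-52: Σm = 24(1.007825) + 28(1.00866) = 52.430280 u; Δm = 0.489774 u; E_B = 456.22 MeV; E_B/A = 8.773 MeV
Cr-52 has the higher binding energy per nucleon, so it is the more tightly bound nucleus.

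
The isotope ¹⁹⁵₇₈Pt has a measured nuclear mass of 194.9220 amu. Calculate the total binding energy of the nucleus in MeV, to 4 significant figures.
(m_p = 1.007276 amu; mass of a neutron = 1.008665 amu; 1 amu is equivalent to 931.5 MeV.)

1546 MeV

The nucleus contains 78 protons and 195 − 78 = 117 neutrons.
Total constituent mass: 78 × 1.007276 + 117 × 1.008665 = 196.581333 amu
Δm = 196.581333 − 194.9220 = 1.659333 amu
E_B = 1.659333 × 931.5 = 1545.67 MeV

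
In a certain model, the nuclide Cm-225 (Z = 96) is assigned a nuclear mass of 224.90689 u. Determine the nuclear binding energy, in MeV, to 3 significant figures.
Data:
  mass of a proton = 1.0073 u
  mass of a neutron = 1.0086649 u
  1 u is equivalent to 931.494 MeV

1780 MeV

Mass of separated nucleons = 96(1.0073) + 129(1.0086649) = 96.7008 + 130.1177721 = 226.8185721 u
The mass defect is 226.8185721 − 224.90689 = 1.9116821 u.
Binding energy = Δm·c² = 1.9116821 × 931.494 MeV/u = 1780.72 MeV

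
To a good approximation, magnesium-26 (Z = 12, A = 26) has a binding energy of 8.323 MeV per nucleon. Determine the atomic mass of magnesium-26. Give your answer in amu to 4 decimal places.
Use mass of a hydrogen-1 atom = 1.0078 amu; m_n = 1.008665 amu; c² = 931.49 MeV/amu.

25.9826 amu

Total binding energy = 26 × 8.323 = 216.398 MeV
Mass defect = 216.398 MeV / (931.49 MeV/amu) = 0.232314 amu
Constituent mass = 12(1.0078) + 14(1.008665) = 26.214910 amu
Atomic mass = 26.214910 − 0.232314 = 25.982596 amu ≈ 25.9826 amu (to 4 decimal places)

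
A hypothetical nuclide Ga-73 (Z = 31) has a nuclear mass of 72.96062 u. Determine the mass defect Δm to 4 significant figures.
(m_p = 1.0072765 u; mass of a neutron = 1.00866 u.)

0.6287 u

Total constituent mass: 31 × 1.0072765 + 42 × 1.00866 = 73.5892915 u
Δm = 73.5892915 − 72.96062 = 0.6286715 u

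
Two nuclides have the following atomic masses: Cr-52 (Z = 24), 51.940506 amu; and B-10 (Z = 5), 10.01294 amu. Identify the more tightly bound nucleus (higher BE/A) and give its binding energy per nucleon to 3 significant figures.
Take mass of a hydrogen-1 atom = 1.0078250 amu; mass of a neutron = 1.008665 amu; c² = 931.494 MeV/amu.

Cr-52: Σm = 24(1.0078250) + 28(1.008665) = 52.4304200 amu; Δm = 0.4899140 amu; E_B = 456.35 MeV; E_B/A = 8.776 MeV
B-10: Σm = 5(1.0078250) + 5(1.008665) = 10.0824500 amu; Δm = 0.0695100 amu; E_B = 64.748 MeV; E_B/A = 6.4748 MeV
Cr-52 has the higher binding energy per nucleon, so it is the more tightly bound nucleus.

Cr-52; 8.78 MeV/nucleon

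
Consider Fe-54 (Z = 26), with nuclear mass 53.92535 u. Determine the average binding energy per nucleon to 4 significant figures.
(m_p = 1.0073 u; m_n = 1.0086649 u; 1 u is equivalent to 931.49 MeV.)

Total constituent mass: 26 × 1.0073 + 28 × 1.0086649 = 54.4324172 u
Mass defect Δm = 54.4324172 − 53.92535 = 0.5070672 u
Binding energy = Δm·c² = 0.5070672 × 931.49 MeV/u = 472.328 MeV
Dividing by A = 54 gives 8.747 MeV per nucleon.

8.747 MeV/nucleon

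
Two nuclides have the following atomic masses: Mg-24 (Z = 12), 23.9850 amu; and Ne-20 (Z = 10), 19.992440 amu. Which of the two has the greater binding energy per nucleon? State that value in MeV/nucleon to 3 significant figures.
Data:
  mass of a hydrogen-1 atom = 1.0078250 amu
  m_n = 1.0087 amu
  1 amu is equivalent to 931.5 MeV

Mg-24: Σm = 12(1.0078250) + 12(1.0087) = 24.1983000 amu; Δm = 0.2133000 amu; E_B = 198.69 MeV; E_B/A = 8.279 MeV
Ne-20: Σm = 10(1.0078250) + 10(1.0087) = 20.1652500 amu; Δm = 0.1728100 amu; E_B = 160.97 MeV; E_B/A = 8.049 MeV
Mg-24 has the higher binding energy per nucleon, so it is the more tightly bound nucleus.

Mg-24; 8.28 MeV/nucleon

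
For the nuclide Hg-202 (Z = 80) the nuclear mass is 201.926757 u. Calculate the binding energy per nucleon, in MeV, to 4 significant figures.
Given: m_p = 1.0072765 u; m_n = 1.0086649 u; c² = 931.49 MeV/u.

7.897 MeV/nucleon

Σm = 80·m_p + 122·m_n = 80.5821200 + 123.0571178 = 203.6392378 u
The mass defect is 203.6392378 − 201.926757 = 1.7124808 u.
Binding energy = Δm·c² = 1.7124808 × 931.49 MeV/u = 1595.16 MeV
Per nucleon: 1595.16 / 202 = 7.897 MeV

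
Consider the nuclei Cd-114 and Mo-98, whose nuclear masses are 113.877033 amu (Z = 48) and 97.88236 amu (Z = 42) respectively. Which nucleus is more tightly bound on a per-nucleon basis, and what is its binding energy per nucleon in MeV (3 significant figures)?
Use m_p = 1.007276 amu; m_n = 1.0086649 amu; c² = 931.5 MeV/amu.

Cd-114: Σm = 48(1.007276) + 66(1.0086649) = 114.9211314 amu; Δm = 1.0440984 amu; E_B = 972.58 MeV; E_B/A = 8.531 MeV
Mo-98: Σm = 42(1.007276) + 56(1.0086649) = 98.7908264 amu; Δm = 0.9084664 amu; E_B = 846.24 MeV; E_B/A = 8.635 MeV
Mo-98 has the higher binding energy per nucleon, so it is the more tightly bound nucleus.

Mo-98; 8.64 MeV/nucleon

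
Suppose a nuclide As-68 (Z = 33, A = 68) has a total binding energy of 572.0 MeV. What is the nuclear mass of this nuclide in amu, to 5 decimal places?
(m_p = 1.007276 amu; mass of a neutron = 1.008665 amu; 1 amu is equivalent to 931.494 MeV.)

Mass defect = 572.0 MeV / (931.494 MeV/amu) = 0.6140673 amu
Constituent mass = 33(1.007276) + 35(1.008665) = 68.543383 amu
Nuclear mass = 68.543383 − 0.6140673 = 67.9293157 amu ≈ 67.92932 amu (to 5 decimal places)

67.92932 amu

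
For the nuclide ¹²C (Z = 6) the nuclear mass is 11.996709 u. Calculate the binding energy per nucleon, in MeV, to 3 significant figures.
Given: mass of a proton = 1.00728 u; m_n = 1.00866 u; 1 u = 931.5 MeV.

Total constituent mass: 6 × 1.00728 + 6 × 1.00866 = 12.09564 u
Δm = 12.09564 − 11.996709 = 0.098931 u
Binding energy = Δm·c² = 0.098931 × 931.5 MeV/u = 92.1542 MeV
Per nucleon: 92.1542 / 12 = 7.680 MeV

7.68 MeV/nucleon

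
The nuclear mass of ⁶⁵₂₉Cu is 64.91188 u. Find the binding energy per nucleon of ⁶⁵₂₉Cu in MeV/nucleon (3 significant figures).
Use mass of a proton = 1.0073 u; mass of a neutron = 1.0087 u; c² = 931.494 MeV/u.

8.78 MeV/nucleon

With 29 protons and 36 neutrons (A = 65):
Mass of separated nucleons = 29(1.0073) + 36(1.0087) = 29.2117 + 36.3132 = 65.5249 u
Mass defect Δm = 65.5249 − 64.91188 = 0.61302 u
Converting to energy: 0.61302 u × 931.494 MeV/u = 571.0245 MeV
Per nucleon: 571.0245 / 65 = 8.78499 MeV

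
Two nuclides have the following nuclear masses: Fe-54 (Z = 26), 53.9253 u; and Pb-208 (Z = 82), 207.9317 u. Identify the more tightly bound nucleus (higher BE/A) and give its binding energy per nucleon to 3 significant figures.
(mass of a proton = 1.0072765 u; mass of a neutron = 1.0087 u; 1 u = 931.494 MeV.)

Fe-54; 8.75 MeV/nucleon

Fe-54: Σm = 26(1.0072765) + 28(1.0087) = 54.4327890 u; Δm = 0.5074890 u; E_B = 472.72 MeV; E_B/A = 8.754 MeV
Pb-208: Σm = 82(1.0072765) + 126(1.0087) = 209.6928730 u; Δm = 1.7611730 u; E_B = 1640.5 MeV; E_B/A = 7.887 MeV
Fe-54 has the higher binding energy per nucleon, so it is the more tightly bound nucleus.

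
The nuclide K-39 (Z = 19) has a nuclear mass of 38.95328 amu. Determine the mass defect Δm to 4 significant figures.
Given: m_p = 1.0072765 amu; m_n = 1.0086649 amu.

The nucleus contains 19 protons and 39 − 19 = 20 neutrons.
Σm = 19·m_p + 20·m_n = 19.1382535 + 20.1732980 = 39.3115515 amu
The mass defect is 39.3115515 − 38.95328 = 0.3582715 amu.

0.3583 amu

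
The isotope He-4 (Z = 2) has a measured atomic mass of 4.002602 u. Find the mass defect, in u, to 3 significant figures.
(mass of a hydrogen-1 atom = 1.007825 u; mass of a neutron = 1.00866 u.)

The nucleus contains 2 protons and 4 − 2 = 2 neutrons.
Total constituent mass: 2 × 1.007825 + 2 × 1.00866 = 4.032970 u
The mass defect is 4.032970 − 4.002602 = 0.030368 u.

0.0304 u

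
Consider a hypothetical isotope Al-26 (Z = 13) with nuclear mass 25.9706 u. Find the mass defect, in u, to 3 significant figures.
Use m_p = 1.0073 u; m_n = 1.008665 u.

With 13 protons and 13 neutrons (A = 26):
Mass of separated nucleons = 13(1.0073) + 13(1.008665) = 13.0949 + 13.112645 = 26.207545 u
Mass defect Δm = 26.207545 − 25.9706 = 0.236945 u

0.237 u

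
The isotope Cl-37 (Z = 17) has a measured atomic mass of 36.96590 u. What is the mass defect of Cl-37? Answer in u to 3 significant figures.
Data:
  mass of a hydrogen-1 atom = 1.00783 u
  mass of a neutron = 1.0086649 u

0.341 u

With 17 protons and 20 neutrons (A = 37):
Total constituent mass: 17 × 1.00783 + 20 × 1.0086649 = 37.3064080 u
The mass defect is 37.3064080 − 36.96590 = 0.3405080 u.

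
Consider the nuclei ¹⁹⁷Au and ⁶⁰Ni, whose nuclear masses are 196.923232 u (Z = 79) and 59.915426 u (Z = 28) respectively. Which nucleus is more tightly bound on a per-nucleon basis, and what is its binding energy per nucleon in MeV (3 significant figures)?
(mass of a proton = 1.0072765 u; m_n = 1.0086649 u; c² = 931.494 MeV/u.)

¹⁹⁷Au: Σm = 79(1.0072765) + 118(1.0086649) = 198.5973017 u; Δm = 1.6740697 u; E_B = 1559.4 MeV; E_B/A = 7.916 MeV
⁶⁰Ni: Σm = 28(1.0072765) + 32(1.0086649) = 60.4810188 u; Δm = 0.5655928 u; E_B = 526.85 MeV; E_B/A = 8.781 MeV
⁶⁰Ni has the higher binding energy per nucleon, so it is the more tightly bound nucleus.

⁶⁰Ni; 8.78 MeV/nucleon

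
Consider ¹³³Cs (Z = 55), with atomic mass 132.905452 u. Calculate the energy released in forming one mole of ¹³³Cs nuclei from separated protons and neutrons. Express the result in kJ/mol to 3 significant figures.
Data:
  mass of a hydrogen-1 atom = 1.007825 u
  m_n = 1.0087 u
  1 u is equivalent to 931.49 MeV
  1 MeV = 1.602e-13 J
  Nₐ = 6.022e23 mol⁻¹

Mass of separated nucleons = 55(1.007825) + 78(1.0087) = 55.430375 + 78.6786 = 134.108975 u
Mass defect Δm = 134.108975 − 132.905452 = 1.203523 u
E_B = 1.203523 × 931.49 = 1121.07 MeV
Per nucleus in joules: 1121.07 MeV × 1.602e-13 J/MeV = 1.7960e-10 J
Per mole: 1.7960e-10 J × 6.022e23 mol⁻¹ = 1.0816e+14 J/mol

1.08e+11 kJ/mol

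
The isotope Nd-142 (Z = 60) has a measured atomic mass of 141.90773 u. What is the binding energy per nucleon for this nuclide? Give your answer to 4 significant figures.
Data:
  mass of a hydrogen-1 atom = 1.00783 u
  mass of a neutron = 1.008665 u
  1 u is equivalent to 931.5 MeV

With 60 protons and 82 neutrons (A = 142):
Total constituent mass: 60 × 1.00783 + 82 × 1.008665 = 143.180330 u
The mass defect is 143.180330 − 141.90773 = 1.272600 u.
E_B = 1.272600 × 931.5 = 1185.43 MeV
Per nucleon: 1185.43 / 142 = 8.348 MeV

8.348 MeV/nucleon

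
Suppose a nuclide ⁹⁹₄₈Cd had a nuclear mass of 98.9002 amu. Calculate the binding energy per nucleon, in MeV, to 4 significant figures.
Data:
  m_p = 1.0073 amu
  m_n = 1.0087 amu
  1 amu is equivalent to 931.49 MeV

With 48 protons and 51 neutrons (A = 99):
Σm = 48·m_p + 51·m_n = 48.3504 + 51.4437 = 99.7941 amu
Mass defect Δm = 99.7941 − 98.9002 = 0.8939 amu
Binding energy = Δm·c² = 0.8939 × 931.49 MeV/amu = 832.659 MeV
Per nucleon: 832.659 / 99 = 8.411 MeV

8.411 MeV/nucleon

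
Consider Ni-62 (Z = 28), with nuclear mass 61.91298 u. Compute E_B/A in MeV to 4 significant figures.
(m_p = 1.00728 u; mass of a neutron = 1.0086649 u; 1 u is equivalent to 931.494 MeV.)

8.796 MeV/nucleon

The nucleus contains 28 protons and 62 − 28 = 34 neutrons.
Mass of separated nucleons = 28(1.00728) + 34(1.0086649) = 28.20384 + 34.2946066 = 62.4984466 u
Mass defect Δm = 62.4984466 − 61.91298 = 0.5854666 u
Binding energy = Δm·c² = 0.5854666 × 931.494 MeV/u = 545.359 MeV
Dividing by A = 62 gives 8.796 MeV per nucleon.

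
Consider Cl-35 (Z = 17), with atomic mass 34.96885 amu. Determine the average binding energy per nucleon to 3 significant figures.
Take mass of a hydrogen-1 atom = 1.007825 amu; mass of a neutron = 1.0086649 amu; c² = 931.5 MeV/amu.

8.52 MeV/nucleon

With 17 protons and 18 neutrons (A = 35):
Mass of separated nucleons = 17(1.007825) + 18(1.0086649) = 17.133025 + 18.1559682 = 35.2889932 amu
Mass defect Δm = 35.2889932 − 34.96885 = 0.3201432 amu
Binding energy = Δm·c² = 0.3201432 × 931.5 MeV/amu = 298.213 MeV
Per nucleon: 298.213 / 35 = 8.520 MeV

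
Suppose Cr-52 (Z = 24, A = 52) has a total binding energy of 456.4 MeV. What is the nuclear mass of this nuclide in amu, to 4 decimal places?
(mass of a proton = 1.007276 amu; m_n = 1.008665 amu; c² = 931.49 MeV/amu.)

51.9273 amu

Mass defect = 456.4 MeV / (931.49 MeV/amu) = 0.489968 amu
Constituent mass = 24(1.007276) + 28(1.008665) = 52.417244 amu
Nuclear mass = 52.417244 − 0.489968 = 51.927276 amu ≈ 51.9273 amu (to 4 decimal places)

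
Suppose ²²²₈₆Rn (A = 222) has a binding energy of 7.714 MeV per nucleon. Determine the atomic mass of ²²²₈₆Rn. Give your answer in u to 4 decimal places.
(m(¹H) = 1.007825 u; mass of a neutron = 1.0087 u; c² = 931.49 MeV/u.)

222.0177 u

Total binding energy = 222 × 7.714 = 1712.508 MeV
Mass defect = 1712.508 MeV / (931.49 MeV/u) = 1.838461 u
Constituent mass = 86(1.007825) + 136(1.0087) = 223.856150 u
Atomic mass = 223.856150 − 1.838461 = 222.017689 u ≈ 222.0177 u (to 4 decimal places)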